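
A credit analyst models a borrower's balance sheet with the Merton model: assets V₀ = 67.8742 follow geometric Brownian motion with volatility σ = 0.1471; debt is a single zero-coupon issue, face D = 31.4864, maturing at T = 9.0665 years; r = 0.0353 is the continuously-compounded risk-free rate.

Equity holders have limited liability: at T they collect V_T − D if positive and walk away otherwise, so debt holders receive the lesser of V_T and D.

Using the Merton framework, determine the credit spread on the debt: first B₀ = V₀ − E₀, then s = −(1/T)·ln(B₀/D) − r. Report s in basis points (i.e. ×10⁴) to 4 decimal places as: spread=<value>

Work the structural quantities from V₀ = 67.8742 against face 31.4864:
d₁ = [ln(V₀/D) + (r + σ²/2)T] / (σ√T)
   = [ln(67.8742/31.4864) + (0.0353 + 0.5·0.1471²)·9.0665] / (0.1471·√9.0665)
   = [0.768100 + 0.418140] / 0.442927 = 2.678182
d₂ = d₁ − σ√T = 2.678182 − 0.442927 = 2.235255
N(d₁) = 0.996299,  N(d₂) = 0.987300,  e^(−rT) = 0.726115
E₀ = V₀·N(d₁) − D·e^(−rT)·N(d₂)
   = 67.8742·0.996299 − 31.4864·0.726115·0.987300 = 45.050617
B₀ = V₀ − E₀ = 67.8742 − 45.050617 = 22.823583
spread = −(1/T)·ln(B₀/D) − r = −(1/9.0665)·ln(22.823583/31.4864) − 0.0353 = 0.00018904
in basis points: 0.00018904 × 10⁴ = 1.8904 bp

spread=1.8904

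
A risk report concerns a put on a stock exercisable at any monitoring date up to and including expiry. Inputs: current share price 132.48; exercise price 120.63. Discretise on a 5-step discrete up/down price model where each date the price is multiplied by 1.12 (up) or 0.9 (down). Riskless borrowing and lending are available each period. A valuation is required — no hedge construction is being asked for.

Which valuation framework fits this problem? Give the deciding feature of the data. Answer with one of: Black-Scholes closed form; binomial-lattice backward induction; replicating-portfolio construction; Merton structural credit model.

framework: binomial-lattice backward induction

Key observation: early exercise of the strike-120.63 put must be checked at each of the 5 dates (spot 132.48), which forces a node-by-node comparison of intrinsic and continuation value backward from expiry.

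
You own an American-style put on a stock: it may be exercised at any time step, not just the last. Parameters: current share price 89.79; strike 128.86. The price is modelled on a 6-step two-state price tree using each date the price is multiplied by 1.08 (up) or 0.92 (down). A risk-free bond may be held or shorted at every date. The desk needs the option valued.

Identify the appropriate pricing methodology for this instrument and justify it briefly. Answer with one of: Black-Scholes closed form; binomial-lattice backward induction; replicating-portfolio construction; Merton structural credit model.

Key observation: the exercise right at every one of the 6 steps is what matters: each node needs max(128.86 − S, continuation), which only the stepwise tree valuation starting from spot 89.79 delivers.

framework: binomial-lattice backward induction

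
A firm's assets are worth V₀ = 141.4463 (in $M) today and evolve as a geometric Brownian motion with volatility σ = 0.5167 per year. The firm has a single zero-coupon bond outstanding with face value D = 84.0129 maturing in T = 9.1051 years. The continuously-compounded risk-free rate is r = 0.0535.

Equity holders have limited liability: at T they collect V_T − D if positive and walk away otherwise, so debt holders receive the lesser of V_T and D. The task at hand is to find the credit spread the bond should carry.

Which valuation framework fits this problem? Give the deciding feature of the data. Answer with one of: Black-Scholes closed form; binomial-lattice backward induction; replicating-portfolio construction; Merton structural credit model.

Key observation: a levered firm with one bullet debt due at 9.1051 years is the canonical structural-credit setup: equity is a call on the firm's assets struck at the face value.

framework: Merton structural credit model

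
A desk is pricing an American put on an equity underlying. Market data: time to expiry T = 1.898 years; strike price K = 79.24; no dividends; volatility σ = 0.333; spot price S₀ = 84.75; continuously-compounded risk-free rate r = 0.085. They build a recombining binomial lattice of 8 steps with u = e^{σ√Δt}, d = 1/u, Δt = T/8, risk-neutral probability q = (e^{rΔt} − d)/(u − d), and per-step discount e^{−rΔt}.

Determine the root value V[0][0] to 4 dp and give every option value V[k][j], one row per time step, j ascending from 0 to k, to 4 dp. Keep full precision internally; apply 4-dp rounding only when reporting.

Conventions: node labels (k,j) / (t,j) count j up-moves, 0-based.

price = 7.8634
tree:
7.8634
12.2688 4.1372
18.5664 6.9821 1.6940
27.1429 11.4393 3.1742 0.4051
34.9433 18.0519 5.8319 0.8649 0.0000
41.5757 27.1429 10.4336 1.8466 0.0000 0.0000
47.2151 34.9433 17.9689 3.9423 0.0000 0.0000 0.0000
52.0101 41.5757 27.1429 8.4166 0.0000 0.0000 0.0000 0.0000
56.0872 47.2151 34.9433 17.9689 0.0000 0.0000 0.0000 0.0000 0.0000

params: Δt=0.23725 u=1.17609 d=0.85027 q=0.52206 e^(-rΔt)=0.98004
t_8 payoffs: 56.0872 47.2151 34.9433 17.9689 0.0000 0.0000 0.0000 0.0000 0.0000
k=7: node(7,0) S=27.2299 payoff=52.0101 vs cont=50.4282 → 52.0101 [stop]  node(7,1) S=37.6643 payoff=41.5757 vs cont=39.9937 → 41.5757 [stop]  node(7,2) S=52.0971 payoff=27.1429 vs cont=25.5609 → 27.1429 [stop]  node(7,3) S=72.0606 payoff=7.1794 vs cont=8.4166 → 8.4166 [wait]  node(7,4) S=99.6740 payoff=0.0000 vs cont=0.0000 → 0.0000 [wait]  node(7,5) S=137.8687 payoff=0.0000 vs cont=0.0000 → 0.0000 [wait]  node(7,6) S=190.6996 payoff=0.0000 vs cont=0.0000 → 0.0000 [wait]  node(7,7) S=263.7750 payoff=0.0000 vs cont=0.0000 → 0.0000 [wait]
k=6: node(6,0) S=32.0249 payoff=47.2151 vs cont=45.6331 → 47.2151 [stop]  node(6,1) S=44.2967 payoff=34.9433 vs cont=33.3613 → 34.9433 [stop]  node(6,2) S=61.2711 payoff=17.9689 vs cont=17.0199 → 17.9689 [stop]  node(6,3) S=84.7500 payoff=0.0000 vs cont=3.9423 → 3.9423 [wait]  node(6,4) S=117.2259 payoff=0.0000 vs cont=0.0000 → 0.0000 [wait]  node(6,5) S=162.1465 payoff=0.0000 vs cont=0.0000 → 0.0000 [wait]  node(6,6) S=224.2806 payoff=0.0000 vs cont=0.0000 → 0.0000 [wait]
k=5: node(5,0) S=37.6643 payoff=41.5757 vs cont=39.9937 → 41.5757 [stop]  node(5,1) S=52.0971 payoff=27.1429 vs cont=25.5609 → 27.1429 [stop]  node(5,2) S=72.0606 payoff=7.1794 vs cont=10.4336 → 10.4336 [wait]  node(5,3) S=99.6740 payoff=0.0000 vs cont=1.8466 → 1.8466 [wait]  node(5,4) S=137.8687 payoff=0.0000 vs cont=0.0000 → 0.0000 [wait]  node(5,5) S=190.6996 payoff=0.0000 vs cont=0.0000 → 0.0000 [wait]
k=4: node(4,0) S=44.2967 payoff=34.9433 vs cont=33.3613 → 34.9433 [stop]  node(4,1) S=61.2711 payoff=17.9689 vs cont=18.0519 → 18.0519 [wait]  node(4,2) S=84.7500 payoff=0.0000 vs cont=5.8319 → 5.8319 [wait]  node(4,3) S=117.2259 payoff=0.0000 vs cont=0.8649 → 0.8649 [wait]  node(4,4) S=162.1465 payoff=0.0000 vs cont=0.0000 → 0.0000 [wait]
k=3: node(3,0) S=52.0971 payoff=27.1429 vs cont=25.6034 → 27.1429 [stop]  node(3,1) S=72.0606 payoff=7.1794 vs cont=11.4393 → 11.4393 [wait]  node(3,2) S=99.6740 payoff=0.0000 vs cont=3.1742 → 3.1742 [wait]  node(3,3) S=137.8687 payoff=0.0000 vs cont=0.4051 → 0.4051 [wait]
k=2: node(2,0) S=61.2711 payoff=17.9689 vs cont=18.5664 → 18.5664 [wait]  node(2,1) S=84.7500 payoff=0.0000 vs cont=6.9821 → 6.9821 [wait]  node(2,2) S=117.2259 payoff=0.0000 vs cont=1.6940 → 1.6940 [wait]
k=1: node(1,0) S=72.0606 payoff=7.1794 vs cont=12.2688 → 12.2688 [wait]  node(1,1) S=99.6740 payoff=0.0000 vs cont=4.1372 → 4.1372 [wait]
k=0: node(0,0) S=84.7500 payoff=0.0000 vs cont=7.8634 → 7.8634 [wait]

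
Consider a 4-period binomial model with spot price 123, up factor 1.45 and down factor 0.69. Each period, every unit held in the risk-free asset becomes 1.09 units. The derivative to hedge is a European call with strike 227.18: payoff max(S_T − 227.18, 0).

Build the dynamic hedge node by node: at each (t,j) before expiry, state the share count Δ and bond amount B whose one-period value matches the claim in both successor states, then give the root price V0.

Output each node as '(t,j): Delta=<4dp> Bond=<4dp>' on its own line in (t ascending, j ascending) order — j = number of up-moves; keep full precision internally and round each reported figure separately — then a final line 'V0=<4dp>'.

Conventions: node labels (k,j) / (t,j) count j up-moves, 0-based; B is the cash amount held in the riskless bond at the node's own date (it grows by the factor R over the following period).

(0,0): Delta=0.4458 Bond=-31.4537
(1,0): Delta=0.1141 Bond=-6.1283
(1,1): Delta=0.5879 Bond=-59.6251
(2,0): Delta=0.0000 Bond=0.0000
(2,1): Delta=0.1629 Bond=-12.6918
(2,2): Delta=0.7699 Bond=-112.0609
(3,0): Delta=0.0000 Bond=0.0000
(3,1): Delta=0.0000 Bond=0.0000
(3,2): Delta=0.2327 Bond=-26.2846
(3,3): Delta=1.0000 Bond=-208.4220
V0=23.3828

The replicating-portfolio and risk-neutral prices coincide; use p* = (1.09−0.69)/(1.45−0.69) = 0.5263 for the latter.
Terminal payoffs: V(4,0)=0.0000, V(4,1)=0.0000, V(4,2)=0.0000, V(4,3)=31.5568, V(4,4)=316.5423
Node (3,0) S=40.4066: V=(p*·0.0000+(1−p*)·0.0000)/1.09=0.0000; Δ=(0.0000−0.0000)/(58.5896−27.8806)=0.0000; B=V−Δ·S=0.0000
Node (3,1) S=84.9124: V=(p*·0.0000+(1−p*)·0.0000)/1.09=0.0000; Δ=(0.0000−0.0000)/(123.1230−58.5896)=0.0000; B=V−Δ·S=0.0000
Node (3,2) S=178.4392: V=(p*·31.5568+(1−p*)·0.0000)/1.09=15.2375; Δ=(31.5568−0.0000)/(258.7368−123.1230)=0.2327; B=V−Δ·S=-26.2846
Node (3,3) S=374.9809: V=(p*·316.5423+(1−p*)·31.5568)/1.09=166.5589; Δ=(316.5423−31.5568)/(543.7223−258.7368)=1.0000; B=V−Δ·S=-208.4220
Node (2,0) S=58.5603: V=(p*·0.0000+(1−p*)·0.0000)/1.09=0.0000; Δ=(0.0000−0.0000)/(84.9124−40.4066)=0.0000; B=V−Δ·S=0.0000
Node (2,1) S=123.0615: V=(p*·15.2375+(1−p*)·0.0000)/1.09=7.3575; Δ=(15.2375−0.0000)/(178.4392−84.9124)=0.1629; B=V−Δ·S=-12.6918
Node (2,2) S=258.6075: V=(p*·166.5589+(1−p*)·15.2375)/1.09=87.0462; Δ=(166.5589−15.2375)/(374.9809−178.4392)=0.7699; B=V−Δ·S=-112.0609
Node (1,0) S=84.8700: V=(p*·7.3575+(1−p*)·0.0000)/1.09=3.5527; Δ=(7.3575−0.0000)/(123.0615−58.5603)=0.1141; B=V−Δ·S=-6.1283
Node (1,1) S=178.3500: V=(p*·87.0462+(1−p*)·7.3575)/1.09=45.2284; Δ=(87.0462−7.3575)/(258.6075−123.0615)=0.5879; B=V−Δ·S=-59.6251
Node (0,0) S=123.0000: V=(p*·45.2284+(1−p*)·3.5527)/1.09=23.3828; Δ=(45.2284−3.5527)/(178.3500−84.8700)=0.4458; B=V−Δ·S=-31.4537
Sanity check at the root: Δ(0,0)·S0 + B(0,0) reproduces V0 = 23.3828.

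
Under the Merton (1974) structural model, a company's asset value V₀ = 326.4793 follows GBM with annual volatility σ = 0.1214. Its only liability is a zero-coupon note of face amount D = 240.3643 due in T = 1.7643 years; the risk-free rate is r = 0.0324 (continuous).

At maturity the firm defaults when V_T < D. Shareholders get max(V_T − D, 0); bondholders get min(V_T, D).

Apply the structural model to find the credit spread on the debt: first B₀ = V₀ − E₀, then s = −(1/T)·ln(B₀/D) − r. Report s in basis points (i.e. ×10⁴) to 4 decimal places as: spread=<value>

spread=4.5851

Equity is a call on the firm's assets struck at D = 240.3643:
d₁ = [ln(V₀/D) + (r + σ²/2)T] / (σ√T)
   = [ln(326.4793/240.3643) + (0.0324 + 0.5·0.1214²)·1.7643] / (0.1214·√1.7643)
   = [0.306211 + 0.070164] / 0.161252 = 2.334082
d₂ = d₁ − σ√T = 2.334082 − 0.161252 = 2.172830
N(d₁) = 0.990204,  N(d₂) = 0.985103,  e^(−rT) = 0.944440
E₀ = V₀·N(d₁) − D·e^(−rT)·N(d₂)
   = 326.4793·0.990204 − 240.3643·0.944440·0.985103 = 99.653249
B₀ = V₀ − E₀ = 326.4793 − 99.653249 = 226.826051
spread = −(1/T)·ln(B₀/D) − r = −(1/1.7643)·ln(226.826051/240.3643) − 0.0324 = 0.00045851
in basis points: 0.00045851 × 10⁴ = 4.5851 bp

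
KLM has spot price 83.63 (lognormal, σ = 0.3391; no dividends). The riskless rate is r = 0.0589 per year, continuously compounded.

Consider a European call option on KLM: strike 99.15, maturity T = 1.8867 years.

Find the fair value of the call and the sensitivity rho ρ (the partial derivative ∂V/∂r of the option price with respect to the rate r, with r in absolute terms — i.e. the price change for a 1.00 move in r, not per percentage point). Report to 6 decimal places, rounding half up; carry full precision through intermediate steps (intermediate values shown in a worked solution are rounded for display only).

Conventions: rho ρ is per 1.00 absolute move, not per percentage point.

σ√T = 0.3391·√1.8867 = 0.465778
d₁ = (ln(S/K) + (r+σ²/2)T) / (σ√T) = (ln(83.63/99.15) + (0.0589+0.3391²/2)·1.8867) / 0.465778 = (-0.170232 + 0.219601) / 0.465778 = 0.105994
d₂ = d₁ − σ√T = 0.105994 − 0.465778 = -0.359784
e^{−rT} = 0.894825
N(d₁) = 0.542207,  N(d₂) = 0.359504
Call price V = S·N(d₁) − K·e^{−rT}·N(d₂) = 45.344730 − 31.895919 = 13.448811
ρ = K·T·e^{−rT}·N(d₂) = 60.178031

price = 13.448811
ρ = 60.178031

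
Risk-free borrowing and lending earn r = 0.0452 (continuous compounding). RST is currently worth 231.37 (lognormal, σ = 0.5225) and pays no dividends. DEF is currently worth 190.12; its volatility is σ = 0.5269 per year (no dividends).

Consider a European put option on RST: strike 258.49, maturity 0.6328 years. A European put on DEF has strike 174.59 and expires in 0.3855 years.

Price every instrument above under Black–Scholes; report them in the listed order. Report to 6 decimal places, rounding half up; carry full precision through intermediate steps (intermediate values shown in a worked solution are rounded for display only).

price(RST put K=258.49) = 50.402143
price(DEF put K=174.59) = 15.360655

[RST put K=258.49]
σ√T = 0.5225·√0.6328 = 0.415642
d₁ = (ln(S/K) + (r+σ²/2)T) / (σ√T) = (ln(231.37/258.49) + (0.0452+0.5225²/2)·0.6328) / 0.415642 = (-0.110839 + 0.114982) / 0.415642 = 0.009967
d₂ = d₁ − σ√T = 0.009967 − 0.415642 = -0.405675
e^{−rT} = 0.971803
N(−d₁) = 0.496024,  N(−d₂) = 0.657509
price = K·e^{−rT}·N(−d₂) − S·N(−d₁) = 165.167131 − 114.764987 = 50.402143
[DEF put K=174.59]
σ√T = 0.5269·√0.3855 = 0.327145
d₁ = (ln(S/K) + (r+σ²/2)T) / (σ√T) = (ln(190.12/174.59) + (0.0452+0.5269²/2)·0.3855) / 0.327145 = (0.085215 + 0.070937) / 0.327145 = 0.477316
d₂ = d₁ − σ√T = 0.477316 − 0.327145 = 0.150171
e^{−rT} = 0.982726
N(−d₁) = 0.316568,  N(−d₂) = 0.440315
price = K·e^{−rT}·N(−d₂) − S·N(−d₁) = 75.546658 − 60.186003 = 15.360655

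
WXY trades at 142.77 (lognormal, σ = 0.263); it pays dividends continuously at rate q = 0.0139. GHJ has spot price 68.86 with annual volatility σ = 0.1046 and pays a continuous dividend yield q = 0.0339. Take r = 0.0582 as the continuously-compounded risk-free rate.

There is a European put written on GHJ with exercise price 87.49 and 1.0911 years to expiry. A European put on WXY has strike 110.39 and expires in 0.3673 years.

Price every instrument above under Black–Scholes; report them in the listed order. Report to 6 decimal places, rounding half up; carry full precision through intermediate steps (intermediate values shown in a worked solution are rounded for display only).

[GHJ put K=87.49]
σ√T = 0.1046·√1.0911 = 0.109261
d₁ = (ln(S/K) + (r−q+σ²/2)T) / (σ√T) = (ln(68.86/87.49) + (0.0582−0.0339+0.1046²/2)·1.0911) / 0.109261 = (-0.239449 + 0.032483) / 0.109261 = -1.894244
d₂ = d₁ − σ√T = -1.894244 − 0.109261 = -2.003504
e^{−rT} = 0.938472
e^{−qT} = 0.963687
N(−d₁) = 0.970904,  N(−d₂) = 0.977438
price = K·e^{−rT}·N(−d₂) − S·e^{−qT}·N(−d₁) = 80.254471 − 64.428696 = 15.825775
[WXY put K=110.39]
σ√T = 0.263·√0.3673 = 0.159392
d₁ = (ln(S/K) + (r−q+σ²/2)T) / (σ√T) = (ln(142.77/110.39) + (0.0582−0.0139+0.263²/2)·0.3673) / 0.159392 = (0.257215 + 0.028974) / 0.159392 = 1.795510
d₂ = d₁ − σ√T = 1.795510 − 0.159392 = 1.636118
e^{−rT} = 0.978850
e^{−qT} = 0.994908
N(−d₁) = 0.036286,  N(−d₂) = 0.050907
price = K·e^{−rT}·N(−d₂) − S·e^{−qT}·N(−d₁) = 5.500820 − 5.154209 = 0.346611

price(GHJ put K=87.49) = 15.825775
price(WXY put K=110.39) = 0.346611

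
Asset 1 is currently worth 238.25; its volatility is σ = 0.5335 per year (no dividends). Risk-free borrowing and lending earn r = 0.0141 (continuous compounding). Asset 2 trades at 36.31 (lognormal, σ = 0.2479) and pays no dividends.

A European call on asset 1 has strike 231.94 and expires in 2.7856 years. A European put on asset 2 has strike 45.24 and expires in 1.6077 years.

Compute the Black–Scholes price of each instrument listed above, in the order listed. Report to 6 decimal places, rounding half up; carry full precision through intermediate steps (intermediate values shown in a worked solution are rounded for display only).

price(asset 1 call K=231.94) = 87.123239
price(asset 2 put K=45.24) = 9.933745

[asset 1 call K=231.94]
σ√T = 0.5335·√2.7856 = 0.890418
d₁ = (ln(S/K) + (r+σ²/2)T) / (σ√T) = (ln(238.25/231.94) + (0.0141+0.5335²/2)·2.7856) / 0.890418 = (0.026842 + 0.435699) / 0.890418 = 0.519465
d₂ = d₁ − σ√T = 0.519465 − 0.890418 = -0.370953
e^{−rT} = 0.961484
N(d₁) = 0.698282,  N(d₂) = 0.355336
price = S·N(d₁) − K·e^{−rT}·N(d₂) = 166.365607 − 79.242368 = 87.123239
[asset 2 put K=45.24]
σ√T = 0.2479·√1.6077 = 0.314325
d₁ = (ln(S/K) + (r+σ²/2)T) / (σ√T) = (ln(36.31/45.24) + (0.0141+0.2479²/2)·1.6077) / 0.314325 = (-0.219888 + 0.072069) / 0.314325 = -0.470277
d₂ = d₁ − σ√T = -0.470277 − 0.314325 = -0.784602
e^{−rT} = 0.977586
N(−d₁) = 0.680921,  N(−d₂) = 0.783656
price = K·e^{−rT}·N(−d₂) − S·N(−d₁) = 34.657999 − 24.724254 = 9.933745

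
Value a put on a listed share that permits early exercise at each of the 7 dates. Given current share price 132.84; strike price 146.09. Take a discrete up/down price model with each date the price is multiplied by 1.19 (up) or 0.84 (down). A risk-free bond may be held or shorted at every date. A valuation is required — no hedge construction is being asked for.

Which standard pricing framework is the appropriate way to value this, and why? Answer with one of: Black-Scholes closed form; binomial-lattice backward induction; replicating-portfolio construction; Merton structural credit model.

Key observation: an American put (K = 146.09, S₀ = 132.84) on a 7-date tree has no closed form — the optimal stopping decision is embedded and must be resolved recursively from expiry.

framework: binomial-lattice backward induction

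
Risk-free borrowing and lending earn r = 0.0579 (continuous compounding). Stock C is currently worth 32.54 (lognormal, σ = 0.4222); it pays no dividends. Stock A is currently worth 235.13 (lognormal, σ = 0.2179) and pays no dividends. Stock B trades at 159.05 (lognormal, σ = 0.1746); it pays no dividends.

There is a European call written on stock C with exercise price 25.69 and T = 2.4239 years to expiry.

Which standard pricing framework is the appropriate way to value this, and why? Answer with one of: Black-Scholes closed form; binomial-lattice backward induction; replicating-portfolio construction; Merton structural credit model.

framework: Black-Scholes closed form

Key observation: the instrument is a plain European call (strike 25.69) on a lognormal asset; the exact continuous-time formula applies directly.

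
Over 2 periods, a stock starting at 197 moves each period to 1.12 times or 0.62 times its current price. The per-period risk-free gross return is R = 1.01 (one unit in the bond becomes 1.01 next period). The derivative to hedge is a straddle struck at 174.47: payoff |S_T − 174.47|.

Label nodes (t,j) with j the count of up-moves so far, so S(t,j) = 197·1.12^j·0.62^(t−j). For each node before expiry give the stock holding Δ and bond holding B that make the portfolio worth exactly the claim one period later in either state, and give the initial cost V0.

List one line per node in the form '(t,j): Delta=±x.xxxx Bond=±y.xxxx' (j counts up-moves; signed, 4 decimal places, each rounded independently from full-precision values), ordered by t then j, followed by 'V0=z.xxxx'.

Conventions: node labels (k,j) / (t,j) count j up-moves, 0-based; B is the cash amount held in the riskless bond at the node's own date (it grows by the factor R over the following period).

No-arbitrage ⇒ martingale measure with p* = (R−d)/(u−d) = 0.7800.
Payoffs at expiry: V(2,0)=98.7432, V(2,1)=37.6732, V(2,2)=72.6468
Node (1,0) S=122.1400: V=(p*·37.6732+(1−p*)·98.7432)/1.01=50.6026; Δ=(37.6732−98.7432)/(136.7968−75.7268)=-1.0000; B=V−Δ·S=172.7426
Node (1,1) S=220.6400: V=(p*·72.6468+(1−p*)·37.6732)/1.01=64.3095; Δ=(72.6468−37.6732)/(247.1168−136.7968)=0.3170; B=V−Δ·S=-5.6377
Node (0,0) S=197.0000: V=(p*·64.3095+(1−p*)·50.6026)/1.01=60.6871; Δ=(64.3095−50.6026)/(220.6400−122.1400)=0.1392; B=V−Δ·S=33.2732
As a check, the time-0 holding Δ(0,0)·S0 + B(0,0) comes to 60.6871 — exactly V0.

(0,0): Delta=0.1392 Bond=33.2732
(1,0): Delta=-1.0000 Bond=172.7426
(1,1): Delta=0.3170 Bond=-5.6377
V0=60.6871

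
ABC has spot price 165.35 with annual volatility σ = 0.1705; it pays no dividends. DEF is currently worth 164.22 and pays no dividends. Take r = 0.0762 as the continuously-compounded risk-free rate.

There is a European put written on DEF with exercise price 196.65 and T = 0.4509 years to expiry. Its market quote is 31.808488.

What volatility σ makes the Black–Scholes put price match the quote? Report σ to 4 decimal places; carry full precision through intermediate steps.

sigma = 0.3311

At σ = 0.3311 the Black–Scholes value reproduces the quote:
σ√T = 0.3311·√0.4509 = 0.222331
d₁ = (ln(S/K) + (r+σ²/2)T) / (σ√T) = (ln(164.22/196.65) + (0.0762+0.3311²/2)·0.4509) / 0.222331 = (-0.180219 + 0.059074) / 0.222331 = -0.544884
d₂ = d₁ − σ√T = -0.544884 − 0.222331 = -0.767215
e^{−rT} = 0.966225
N(−d₁) = 0.707083,  N(−d₂) = 0.778523
V = K·e^{−rT}·N(−d₂) − S·N(−d₁) = 147.925734 − 116.117245 = 31.808488 (matching the quote); vega is positive throughout, so no other σ reproduces this price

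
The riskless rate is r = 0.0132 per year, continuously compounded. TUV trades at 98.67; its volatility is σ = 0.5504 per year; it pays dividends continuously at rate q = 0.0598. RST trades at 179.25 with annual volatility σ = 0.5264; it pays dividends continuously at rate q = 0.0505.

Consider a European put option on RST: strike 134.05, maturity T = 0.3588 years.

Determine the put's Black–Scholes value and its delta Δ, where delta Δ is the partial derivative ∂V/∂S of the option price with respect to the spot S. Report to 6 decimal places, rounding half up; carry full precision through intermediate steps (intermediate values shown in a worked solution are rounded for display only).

price = 5.003942
Δ = -0.147237

σ√T = 0.5264·√0.3588 = 0.315313
d₁ = (ln(S/K) + (r−q+σ²/2)T) / (σ√T) = (ln(179.25/134.05) + (0.0132−0.0505+0.5264²/2)·0.3588) / 0.315313 = (0.290569 + 0.036328) / 0.315313 = 1.036736
d₂ = d₁ − σ√T = 1.036736 − 0.315313 = 0.721423
e^{−rT} = 0.995275
e^{−qT} = 0.982044
N(−d₁) = 0.149929,  N(−d₂) = 0.235325
Put price V = K·e^{−rT}·N(−d₂) − S·e^{−qT}·N(−d₁) = 31.396217 − 26.392275 = 5.003942
Δ = −e^{−qT}·N(−d₁) = -0.147237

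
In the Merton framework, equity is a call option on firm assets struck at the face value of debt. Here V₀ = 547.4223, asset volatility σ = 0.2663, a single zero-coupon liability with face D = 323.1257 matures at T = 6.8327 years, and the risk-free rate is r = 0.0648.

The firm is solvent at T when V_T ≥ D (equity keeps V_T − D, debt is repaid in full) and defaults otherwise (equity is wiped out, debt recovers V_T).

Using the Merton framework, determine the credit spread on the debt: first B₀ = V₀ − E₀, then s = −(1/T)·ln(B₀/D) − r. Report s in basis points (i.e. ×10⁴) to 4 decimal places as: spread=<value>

Work the structural quantities from V₀ = 547.4223 against face 323.1257:
d₁ = [ln(V₀/D) + (r + σ²/2)T] / (σ√T)
   = [ln(547.4223/323.1257) + (0.0648 + 0.5·0.2663²)·6.8327] / (0.2663·√6.8327)
   = [0.527179 + 0.685032] / 0.696093 = 1.741449
d₂ = d₁ − σ√T = 1.741449 − 0.696093 = 1.045356
N(d₁) = 0.959198,  N(d₂) = 0.852071,  e^(−rT) = 0.642262
E₀ = V₀·N(d₁) − D·e^(−rT)·N(d₂)
   = 547.4223·0.959198 − 323.1257·0.642262·0.852071 = 348.254730
B₀ = V₀ − E₀ = 547.4223 − 348.254730 = 199.167570
spread = −(1/T)·ln(B₀/D) − r = −(1/6.8327)·ln(199.167570/323.1257) − 0.0648 = 0.00602045
in basis points: 0.00602045 × 10⁴ = 60.2045 bp

spread=60.2045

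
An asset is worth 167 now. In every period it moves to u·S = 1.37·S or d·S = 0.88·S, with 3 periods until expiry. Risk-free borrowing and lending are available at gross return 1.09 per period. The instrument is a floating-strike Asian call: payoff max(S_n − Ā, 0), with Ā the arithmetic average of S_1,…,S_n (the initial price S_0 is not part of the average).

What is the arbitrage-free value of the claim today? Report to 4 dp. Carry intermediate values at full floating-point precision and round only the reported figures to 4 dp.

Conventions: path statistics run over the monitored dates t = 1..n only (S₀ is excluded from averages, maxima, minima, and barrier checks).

No-arbitrage gives p* = (R−d)/(u−d) = 0.4286: enumerate every path, weight its payoff by its p*-probability, and discount by R^3.
Enumerate all 2^3 = 8 price paths (U = up ×1.37, D = down ×0.88); each path with k up-moves has probability p*^k·(1−p*)^(3−k).
DDD: Ā=130.0302, payoff=0.0000, prob=0.186589
UDD: Ā=202.4334, payoff=0.0000, prob=0.139942
DUD: Ā=175.1567, payoff=2.0183, prob=0.139942
UUD: Ā=272.6872, payoff=3.1420, prob=0.104956
DDU: Ā=151.1533, payoff=26.0217, prob=0.139942
UDU: Ā=235.3181, payoff=40.5111, prob=0.104956
DUU: Ā=208.0415, payoff=67.7877, prob=0.104956
UUU: Ā=323.8828, payoff=105.5332, prob=0.078717
Price = Σ prob·payoff / R^3 = 23.927658 / 1.295029 = 18.4765

price = 18.4765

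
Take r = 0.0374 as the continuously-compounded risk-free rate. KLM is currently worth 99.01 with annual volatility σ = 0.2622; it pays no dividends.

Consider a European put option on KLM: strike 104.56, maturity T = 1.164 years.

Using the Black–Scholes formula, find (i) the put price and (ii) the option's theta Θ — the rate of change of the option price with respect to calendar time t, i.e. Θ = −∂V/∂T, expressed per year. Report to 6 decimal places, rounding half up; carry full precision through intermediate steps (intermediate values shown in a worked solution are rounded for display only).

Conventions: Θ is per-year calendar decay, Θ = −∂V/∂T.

σ√T = 0.2622·√1.164 = 0.282885
d₁ = (ln(S/K) + (r+σ²/2)T) / (σ√T) = (ln(99.01/104.56) + (0.0374+0.2622²/2)·1.164) / 0.282885 = (-0.054540 + 0.083545) / 0.282885 = 0.102534
d₂ = d₁ − σ√T = 0.102534 − 0.282885 = -0.180351
e^{−rT} = 0.957400
N(−d₁) = 0.459167,  N(−d₂) = 0.571561
Put price V = K·e^{−rT}·N(−d₂) − S·N(−d₁) = 57.216602 − 45.462076 = 11.754526
φ(d₁) = (1/√(2π))·e^{−d₁²/2} = 0.396851
Θ = −S·φ(d₁)·σ/(2√T) + r·K·e^{−rT}·N(−d₂) = −4.774550 + 2.139901 = -2.634649

price = 11.754526
Θ = -2.634649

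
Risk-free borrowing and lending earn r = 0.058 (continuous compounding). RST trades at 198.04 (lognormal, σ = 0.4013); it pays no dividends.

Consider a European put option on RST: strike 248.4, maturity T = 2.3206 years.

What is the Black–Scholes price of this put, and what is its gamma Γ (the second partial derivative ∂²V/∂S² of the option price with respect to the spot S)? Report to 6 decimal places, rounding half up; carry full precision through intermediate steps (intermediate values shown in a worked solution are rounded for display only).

price = 59.932312
Γ = 0.003256

σ√T = 0.4013·√2.3206 = 0.611321
d₁ = (ln(S/K) + (r+σ²/2)T) / (σ√T) = (ln(198.04/248.4) + (0.058+0.4013²/2)·2.3206) / 0.611321 = (-0.226571 + 0.321451) / 0.611321 = 0.155205
d₂ = d₁ − σ√T = 0.155205 − 0.611321 = -0.456116
e^{−rT} = 0.874070
N(−d₁) = 0.438330,  N(−d₂) = 0.675847
Put price V = K·e^{−rT}·N(−d₂) − S·N(−d₁) = 146.739146 − 86.806834 = 59.932312
φ(d₁) = (1/√(2π))·e^{−d₁²/2} = 0.394166
Γ = φ(d₁) / (S·σ·√T) = 0.003256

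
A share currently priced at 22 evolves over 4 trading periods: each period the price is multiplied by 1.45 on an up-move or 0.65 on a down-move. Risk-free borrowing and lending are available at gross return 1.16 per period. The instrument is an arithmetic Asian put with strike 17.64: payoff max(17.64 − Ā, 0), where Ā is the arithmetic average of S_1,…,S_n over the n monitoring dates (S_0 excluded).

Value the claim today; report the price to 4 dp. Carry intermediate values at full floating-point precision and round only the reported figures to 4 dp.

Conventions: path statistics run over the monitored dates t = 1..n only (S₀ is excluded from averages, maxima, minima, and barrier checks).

With p* = (R−d)/(u−d) = 0.6375, sum probability × payoff across the paths and divide by R^4.
Enumerate all 2^4 = 16 price paths (U = up ×1.45, D = down ×0.65); each path with k up-moves has probability p*^k·(1−p*)^(4−k).
DDDD: Ā=8.3910, payoff=9.2490, prob=0.017268
UDDD: Ā=18.7183, payoff=0.0000, prob=0.030367
DUDD: Ā=14.3183, payoff=3.3217, prob=0.030367
UUDD: Ā=31.9409, payoff=0.0000, prob=0.053404
DDUD: Ā=11.4583, payoff=6.1817, prob=0.030367
UDUD: Ā=25.5609, payoff=0.0000, prob=0.053404
DUUD: Ā=21.1609, payoff=0.0000, prob=0.053404
UUUD: Ā=47.2050, payoff=0.0000, prob=0.093918
DDDU: Ā=9.5993, payoff=8.0407, prob=0.030367
UDDU: Ā=21.4139, payoff=0.0000, prob=0.053404
DUDU: Ā=17.0139, payoff=0.6261, prob=0.053404
UUDU: Ā=37.9540, payoff=0.0000, prob=0.093918
DDUU: Ā=14.1539, payoff=3.4861, prob=0.053404
UDUU: Ā=31.5740, payoff=0.0000, prob=0.093918
DUUU: Ā=27.1740, payoff=0.0000, prob=0.093918
UUUU: Ā=60.6190, payoff=0.0000, prob=0.165166
Price = Σ prob·payoff / R^4 = 0.912083 / 1.810639 = 0.5037

price = 0.5037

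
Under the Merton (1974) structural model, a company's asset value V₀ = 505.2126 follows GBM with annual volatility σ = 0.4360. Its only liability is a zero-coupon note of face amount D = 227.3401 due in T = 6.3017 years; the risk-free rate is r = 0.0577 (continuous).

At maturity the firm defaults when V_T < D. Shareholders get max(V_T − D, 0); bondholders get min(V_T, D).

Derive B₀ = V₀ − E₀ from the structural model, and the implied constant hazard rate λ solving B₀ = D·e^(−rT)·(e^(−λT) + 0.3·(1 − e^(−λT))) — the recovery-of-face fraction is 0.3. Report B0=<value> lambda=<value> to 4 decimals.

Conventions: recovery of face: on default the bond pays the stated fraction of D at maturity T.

Apply the equity-as-call identities (strike 227.3401, horizon 6.3017 years):
d₁ = [ln(V₀/D) + (r + σ²/2)T] / (σ√T)
   = [ln(505.2126/227.3401) + (0.0577 + 0.5·0.4360²)·6.3017] / (0.4360·√6.3017)
   = [0.798532 + 0.962572] / 1.094499 = 1.609051
d₂ = d₁ − σ√T = 1.609051 − 1.094499 = 0.514552
N(d₁) = 0.946197,  N(d₂) = 0.696567,  e^(−rT) = 0.695164
E₀ = V₀·N(d₁) − D·e^(−rT)·N(d₂)
   = 505.2126·0.946197 − 227.3401·0.695164·0.696567 = 367.946413
B₀ = V₀ − E₀ = 505.2126 − 367.946413 = 137.266187
e^(−λT) = (B₀·e^(rT)/D − 0.3)/(1 − 0.3) = (137.2662·1.438510/227.3401 − 0.3)/0.7 = 0.81223065
λ = −ln(0.81223065)/6.3017 = 0.033002

B0=137.2662 lambda=0.0330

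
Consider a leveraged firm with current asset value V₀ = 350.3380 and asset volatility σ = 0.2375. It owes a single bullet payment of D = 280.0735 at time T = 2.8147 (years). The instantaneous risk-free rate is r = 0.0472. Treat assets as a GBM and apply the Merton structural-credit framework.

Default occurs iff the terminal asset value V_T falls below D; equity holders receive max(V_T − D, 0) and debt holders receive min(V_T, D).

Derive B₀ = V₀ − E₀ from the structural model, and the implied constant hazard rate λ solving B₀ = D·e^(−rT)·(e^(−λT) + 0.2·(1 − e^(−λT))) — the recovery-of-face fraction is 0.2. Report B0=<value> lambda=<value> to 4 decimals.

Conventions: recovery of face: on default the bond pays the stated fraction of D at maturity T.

Equity is a call on the firm's assets struck at D = 280.0735:
d₁ = [ln(V₀/D) + (r + σ²/2)T] / (σ√T)
   = [ln(350.3380/280.0735) + (0.0472 + 0.5·0.2375²)·2.8147] / (0.2375·√2.8147)
   = [0.223846 + 0.212237] / 0.398455 = 1.094435
d₂ = d₁ − σ√T = 1.094435 − 0.398455 = 0.695980
N(d₁) = 0.863118,  N(d₂) = 0.756779,  e^(−rT) = 0.875593
E₀ = V₀·N(d₁) − D·e^(−rT)·N(d₂)
   = 350.3380·0.863118 − 280.0735·0.875593·0.756779 = 116.797714
B₀ = V₀ − E₀ = 350.3380 − 116.797714 = 233.540286
e^(−λT) = (B₀·e^(rT)/D − 0.2)/(1 − 0.2) = (233.5403·1.142083/280.0735 − 0.2)/0.8 = 0.94041261
λ = −ln(0.94041261)/2.8147 = 0.021827

B0=233.5403 lambda=0.0218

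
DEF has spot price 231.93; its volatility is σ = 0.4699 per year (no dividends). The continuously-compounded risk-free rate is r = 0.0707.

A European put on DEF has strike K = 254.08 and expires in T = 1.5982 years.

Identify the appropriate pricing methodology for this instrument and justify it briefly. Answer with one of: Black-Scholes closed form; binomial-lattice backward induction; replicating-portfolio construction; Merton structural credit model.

framework: Black-Scholes closed form

Key observation: a European claim on DEF (strike 254.08) — a lognormal (GBM) underlying with constant rate and volatility — has an exact closed-form value; no lattice or capital structure is involved.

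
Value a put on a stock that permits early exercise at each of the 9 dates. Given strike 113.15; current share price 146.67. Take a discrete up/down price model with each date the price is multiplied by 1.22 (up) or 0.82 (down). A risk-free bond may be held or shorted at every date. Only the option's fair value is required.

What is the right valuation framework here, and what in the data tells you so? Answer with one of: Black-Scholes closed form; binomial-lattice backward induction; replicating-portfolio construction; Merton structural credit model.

framework: binomial-lattice backward induction

Key observation: with exercise allowed before expiry on a discrete up/down model (9 steps from spot 146.67), the strike-113.15 put's value must be rolled back through the tree testing early exercise at each node.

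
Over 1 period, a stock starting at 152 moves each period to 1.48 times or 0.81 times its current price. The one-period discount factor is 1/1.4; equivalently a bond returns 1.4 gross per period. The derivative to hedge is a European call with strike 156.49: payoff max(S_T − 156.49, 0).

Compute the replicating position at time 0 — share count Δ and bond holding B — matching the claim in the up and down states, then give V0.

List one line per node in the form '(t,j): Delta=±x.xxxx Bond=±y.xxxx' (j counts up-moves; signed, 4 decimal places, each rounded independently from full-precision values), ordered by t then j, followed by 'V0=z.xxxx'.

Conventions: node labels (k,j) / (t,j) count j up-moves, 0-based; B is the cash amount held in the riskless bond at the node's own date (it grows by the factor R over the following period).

The replicating-portfolio and risk-neutral prices coincide; use p* = (1.4−0.81)/(1.48−0.81) = 0.8806 for the latter.
Terminal payoffs: V(1,0)=0.0000, V(1,1)=68.4700
Node (0,0) S=152.0000: V=(p*·68.4700+(1−p*)·0.0000)/1.4=43.0675; Δ=(68.4700−0.0000)/(224.9600−123.1200)=0.6723; B=V−Δ·S=-59.1265
As a check, the time-0 holding Δ(0,0)·S0 + B(0,0) comes to 43.0675 — exactly V0.

(0,0): Delta=0.6723 Bond=-59.1265
V0=43.0675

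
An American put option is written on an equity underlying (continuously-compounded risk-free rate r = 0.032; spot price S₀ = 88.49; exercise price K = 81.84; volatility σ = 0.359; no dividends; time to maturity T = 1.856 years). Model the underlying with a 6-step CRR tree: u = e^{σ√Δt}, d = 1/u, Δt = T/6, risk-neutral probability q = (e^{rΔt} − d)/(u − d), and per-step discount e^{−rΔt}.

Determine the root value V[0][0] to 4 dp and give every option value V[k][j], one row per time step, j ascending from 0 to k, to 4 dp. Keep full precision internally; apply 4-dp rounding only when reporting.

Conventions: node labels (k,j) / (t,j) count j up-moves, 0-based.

price = 11.3595
tree:
11.3595
16.8625 5.5151
24.1835 9.1239 1.6418
33.2272 14.6940 3.1584 0.0000
42.0260 22.7697 6.0758 0.0000 0.0000
49.2322 33.2272 11.6879 0.0000 0.0000 0.0000
55.1341 42.0260 22.4839 0.0000 0.0000 0.0000 0.0000

Δt=0.30933  u=1.22100  d=0.81900  q=0.47499  discount=0.99015
step 6 (expiry): payoffs max(K−S,0) = 55.1341 42.0260 22.4839 0.0000 0.0000 0.0000 0.0000
k=5: (k=5,j=0): S=32.6078, K−S=49.2322, hold=48.4261 ⇒ V=49.2322 exercise | (k=5,j=1): S=48.6128, K−S=33.2272, hold=32.4211 ⇒ V=33.2272 exercise | (k=5,j=2): S=72.4736, K−S=9.3664, hold=11.6879 ⇒ V=11.6879 continue | (k=5,j=3): S=108.0460, K−S=0.0000, hold=0.0000 ⇒ V=0.0000 continue | (k=5,j=4): S=161.0786, K−S=0.0000, hold=0.0000 ⇒ V=0.0000 continue | (k=5,j=5): S=240.1414, K−S=0.0000, hold=0.0000 ⇒ V=0.0000 continue
k=4: (k=4,j=0): S=39.8140, K−S=42.0260, hold=41.2199 ⇒ V=42.0260 exercise | (k=4,j=1): S=59.3561, K−S=22.4839, hold=22.7697 ⇒ V=22.7697 continue | (k=4,j=2): S=88.4900, K−S=0.0000, hold=6.0758 ⇒ V=6.0758 continue | (k=4,j=3): S=131.9239, K−S=0.0000, hold=0.0000 ⇒ V=0.0000 continue | (k=4,j=4): S=196.6765, K−S=0.0000, hold=0.0000 ⇒ V=0.0000 continue
k=3: (k=3,j=0): S=48.6128, K−S=33.2272, hold=32.5555 ⇒ V=33.2272 exercise | (k=3,j=1): S=72.4736, K−S=9.3664, hold=14.6940 ⇒ V=14.6940 continue | (k=3,j=2): S=108.0460, K−S=0.0000, hold=3.1584 ⇒ V=3.1584 continue | (k=3,j=3): S=161.0786, K−S=0.0000, hold=0.0000 ⇒ V=0.0000 continue
k=2: (k=2,j=0): S=59.3561, K−S=22.4839, hold=24.1835 ⇒ V=24.1835 continue | (k=2,j=1): S=88.4900, K−S=0.0000, hold=9.1239 ⇒ V=9.1239 continue | (k=2,j=2): S=131.9239, K−S=0.0000, hold=1.6418 ⇒ V=1.6418 continue
k=1: (k=1,j=0): S=72.4736, K−S=9.3664, hold=16.8625 ⇒ V=16.8625 continue | (k=1,j=1): S=108.0460, K−S=0.0000, hold=5.5151 ⇒ V=5.5151 continue
k=0: (k=0,j=0): S=88.4900, K−S=0.0000, hold=11.3595 ⇒ V=11.3595 continue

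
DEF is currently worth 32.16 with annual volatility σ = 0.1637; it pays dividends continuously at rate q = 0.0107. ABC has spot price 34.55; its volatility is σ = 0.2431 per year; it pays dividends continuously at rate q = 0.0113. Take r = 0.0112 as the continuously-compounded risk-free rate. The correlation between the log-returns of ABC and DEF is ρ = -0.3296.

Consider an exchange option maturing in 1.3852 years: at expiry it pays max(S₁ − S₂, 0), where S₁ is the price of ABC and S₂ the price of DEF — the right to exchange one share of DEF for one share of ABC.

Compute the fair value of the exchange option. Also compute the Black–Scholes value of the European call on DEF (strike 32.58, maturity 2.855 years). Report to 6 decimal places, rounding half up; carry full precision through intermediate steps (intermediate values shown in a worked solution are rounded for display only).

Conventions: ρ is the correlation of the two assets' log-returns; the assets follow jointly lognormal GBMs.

exchange price = 6.376540
price(DEF call K=32.58) = 3.272828

σ_eff = √(σ₁² + σ₂² − 2ρσ₁σ₂) = √(0.2431² + 0.1637² − 2·-0.3296·0.2431·0.1637) = 0.334856
d₁ = (ln(S₁/S₂) + (q₂ − q₁ + σ_eff²/2)T) / (σ_eff√T) = (ln(34.55/32.16) + (0.0107 − 0.0113 + 0.056064)·1.3852) / 0.394107 = 0.376835
d₂ = d₁ − σ_eff√T = 0.376835 − 0.394107 = -0.017272
N(d₁) = 0.646852,  N(d₂) = 0.493110
V = S₁·e^{−q₁T}·N(d₁) − S₂·e^{−q₂T}·N(d₂) = 22.001632 − 15.625091 = 6.376540
[vanilla: DEF call K=32.58]
σ√T = 0.1637·√2.855 = 0.276600
d₁ = (ln(S/K) + (r−q+σ²/2)T) / (σ√T) = (ln(32.16/32.58) + (0.0112−0.0107+0.1637²/2)·2.855) / 0.276600 = (-0.012975 + 0.039681) / 0.276600 = 0.096551
d₂ = d₁ − σ√T = 0.096551 − 0.276600 = -0.180048
e^{−rT} = 0.968530
e^{−qT} = 0.969913
N(d₁) = 0.538459,  N(d₂) = 0.428557
price = S·e^{−qT}·N(d₁) − K·e^{−rT}·N(d₂) = 16.795824 − 13.522996 = 3.272828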